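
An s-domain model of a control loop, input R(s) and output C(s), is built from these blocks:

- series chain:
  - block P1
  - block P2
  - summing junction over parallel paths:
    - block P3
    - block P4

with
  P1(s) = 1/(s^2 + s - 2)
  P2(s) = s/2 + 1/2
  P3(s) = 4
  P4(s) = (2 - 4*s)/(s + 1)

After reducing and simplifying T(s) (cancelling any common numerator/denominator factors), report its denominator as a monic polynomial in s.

[1] sum the parallel branches P3, P4 gives 6/(s + 1)
[2] cascade P1, P2, (P3+P4) gives 3/(s^2 + s - 2)
The result of step 2 is T(s) in lowest terms. Its denominator already has leading coefficient 1, so it is monic as it stands.

Final answer: s^2 + s - 2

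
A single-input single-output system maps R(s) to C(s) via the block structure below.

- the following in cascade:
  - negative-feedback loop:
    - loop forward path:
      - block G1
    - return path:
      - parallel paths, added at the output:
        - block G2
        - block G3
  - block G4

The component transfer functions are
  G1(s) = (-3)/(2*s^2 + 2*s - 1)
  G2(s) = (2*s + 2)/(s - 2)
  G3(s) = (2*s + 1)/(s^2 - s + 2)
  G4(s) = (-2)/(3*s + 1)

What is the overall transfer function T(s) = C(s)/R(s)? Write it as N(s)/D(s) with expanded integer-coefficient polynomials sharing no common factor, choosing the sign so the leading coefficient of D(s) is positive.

Answer: (6*s^3 - 18*s^2 + 24*s - 24)/(6*s^6 - 10*s^5 - 19*s^4 - 14*s^3 - 30*s^2 - 15*s - 2)

Working:
(1) combine G2, G3 in parallel -> (2*s^3 + 2*s^2 - s + 2)/(s^3 - 3*s^2 + 4*s - 4)
(2) feedback reduction of G1, (G2+G3) -> (-3*s^3 + 9*s^2 - 12*s + 12)/(2*s^5 - 4*s^4 - 5*s^3 - 3*s^2 - 9*s - 2)
(3) combine [G1/(1+G1*(G2+G3))], G4 in series: this yields T(s), and no further normalization is needed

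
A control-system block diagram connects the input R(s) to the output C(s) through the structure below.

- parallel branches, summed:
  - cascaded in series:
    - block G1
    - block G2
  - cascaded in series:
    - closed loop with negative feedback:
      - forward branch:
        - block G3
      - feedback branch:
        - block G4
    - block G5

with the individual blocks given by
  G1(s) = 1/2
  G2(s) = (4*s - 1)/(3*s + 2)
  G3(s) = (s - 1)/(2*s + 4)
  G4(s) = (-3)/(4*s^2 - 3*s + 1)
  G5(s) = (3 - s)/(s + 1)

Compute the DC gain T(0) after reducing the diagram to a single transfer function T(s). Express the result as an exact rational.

First reduce the diagram to T(s).

Step 1. reduce the series chain G1, G2; result (4*s - 1)/(6*s + 4)
Step 2. close the feedback loop around G3, G4; result (4*s^3 - 7*s^2 + 4*s - 1)/(8*s^3 + 10*s^2 - 13*s + 7)
Step 3. reduce the series chain [G3/(1+G3*G4)], G5; result (-4*s^4 + 19*s^3 - 25*s^2 + 13*s - 3)/(8*s^4 + 18*s^3 - 3*s^2 - 6*s + 7)
Step 4. parallel reduction of (G1*G2), ([G3/(1+G3*G4)]*G5); result (8*s^5 + 162*s^4 - 104*s^3 - 43*s^2 + 68*s - 19)/(48*s^5 + 140*s^4 + 54*s^3 - 48*s^2 + 18*s + 28)
That last expression is T(s); at s = 0 only the constant terms survive, so T(0) = -19/28.

Answer: -19/28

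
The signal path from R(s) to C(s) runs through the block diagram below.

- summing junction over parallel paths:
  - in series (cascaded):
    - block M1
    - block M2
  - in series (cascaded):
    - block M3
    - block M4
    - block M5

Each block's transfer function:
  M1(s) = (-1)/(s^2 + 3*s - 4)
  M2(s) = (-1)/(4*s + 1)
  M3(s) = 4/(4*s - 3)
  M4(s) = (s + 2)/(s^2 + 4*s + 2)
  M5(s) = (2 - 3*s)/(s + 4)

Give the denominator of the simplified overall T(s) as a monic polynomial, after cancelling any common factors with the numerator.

Step 1: combine M1, M2 in series; result 1/(4*s^3 + 13*s^2 - 13*s - 4)
Step 2: multiply M3, M4, M5 (series); result (-12*s^2 - 16*s + 16)/(4*s^4 + 29*s^3 + 48*s^2 - 22*s - 24)
Step 3: parallel reduction of (M1*M2), (M3*M4*M5); result (-48*s^4 - 24*s^3 + 137*s^2 - 36*s - 22)/(16*s^6 + 104*s^5 + 101*s^4 - 261*s^3 - 78*s^2 + 94*s + 24)
No further cancellation is possible in the step-3 result, so that is T(s). Its denominator becomes monic after dividing by the leading coefficient 16.

Final answer: s^6 + 13*s^5/2 + 101*s^4/16 - 261*s^3/16 - 39*s^2/8 + 47*s/8 + 3/2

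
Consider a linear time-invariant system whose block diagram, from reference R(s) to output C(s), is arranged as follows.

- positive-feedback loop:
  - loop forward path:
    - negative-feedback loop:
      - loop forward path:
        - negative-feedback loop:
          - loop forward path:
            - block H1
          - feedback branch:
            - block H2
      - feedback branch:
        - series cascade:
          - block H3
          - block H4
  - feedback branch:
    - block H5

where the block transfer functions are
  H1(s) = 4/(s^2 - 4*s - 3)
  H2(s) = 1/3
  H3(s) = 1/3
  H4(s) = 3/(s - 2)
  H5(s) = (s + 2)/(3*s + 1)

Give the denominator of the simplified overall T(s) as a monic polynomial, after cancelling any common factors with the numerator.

[1] close the feedback loop around H1, H2 -> 12/(3*s^2 - 12*s - 5)
[2] reduce the series chain H3, H4 -> 1/(s - 2)
[3] apply the feedback formula to [H1/(1+H1*H2)], (H3*H4) -> (12*s - 24)/(3*s^3 - 18*s^2 + 19*s + 22)
[4] feedback reduction of [[H1/(1+H1*H2)]/(1+[H1/(1+H1*H2)]*(H3*H4))], H5 -> (36*s^2 - 60*s - 24)/(9*s^4 - 51*s^3 + 27*s^2 + 85*s + 70)
Step 4 gives the fully reduced T(s), with no common factor left to cancel. The denominator's leading coefficient is 9, so divide each of its coefficients by 9 to get the monic form.

Therefore the answer is s^4 - 17*s^3/3 + 3*s^2 + 85*s/9 + 70/9.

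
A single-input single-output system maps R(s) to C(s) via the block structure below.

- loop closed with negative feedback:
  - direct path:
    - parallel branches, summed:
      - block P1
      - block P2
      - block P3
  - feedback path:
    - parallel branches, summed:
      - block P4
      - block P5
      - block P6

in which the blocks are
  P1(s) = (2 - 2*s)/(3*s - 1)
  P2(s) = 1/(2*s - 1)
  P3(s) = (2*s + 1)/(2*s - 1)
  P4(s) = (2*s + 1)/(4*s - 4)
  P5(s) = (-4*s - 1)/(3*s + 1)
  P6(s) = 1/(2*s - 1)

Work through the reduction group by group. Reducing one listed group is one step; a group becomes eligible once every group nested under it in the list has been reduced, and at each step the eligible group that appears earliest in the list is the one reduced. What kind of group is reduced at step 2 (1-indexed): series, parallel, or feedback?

Step 1 - sum the parallel branches P1, P2, P3
Step 2 - combine P4, P5, P6 in parallel
Step 3 - feedback reduction of (P1+P2+P3), (P4+P5+P6)
Step 2 collapses a parallel group.

Hence the answer: parallel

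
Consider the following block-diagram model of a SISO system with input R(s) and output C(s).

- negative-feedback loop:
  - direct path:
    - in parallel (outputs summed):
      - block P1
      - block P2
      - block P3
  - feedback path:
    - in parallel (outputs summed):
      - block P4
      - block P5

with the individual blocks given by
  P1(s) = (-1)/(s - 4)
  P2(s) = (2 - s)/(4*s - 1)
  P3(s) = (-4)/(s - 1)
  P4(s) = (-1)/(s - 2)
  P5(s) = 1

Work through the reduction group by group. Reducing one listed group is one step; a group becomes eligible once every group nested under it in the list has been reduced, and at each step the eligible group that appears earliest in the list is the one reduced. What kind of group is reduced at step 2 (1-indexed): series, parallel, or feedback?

Step 1: reduce the parallel group P1, P2, P3
Step 2: combine P4, P5 in parallel
Step 3: collapse the loop ((P1+P2+P3) forward, (P4+P5) return)
The group at step 2 is a parallel group.

Therefore the answer is parallel.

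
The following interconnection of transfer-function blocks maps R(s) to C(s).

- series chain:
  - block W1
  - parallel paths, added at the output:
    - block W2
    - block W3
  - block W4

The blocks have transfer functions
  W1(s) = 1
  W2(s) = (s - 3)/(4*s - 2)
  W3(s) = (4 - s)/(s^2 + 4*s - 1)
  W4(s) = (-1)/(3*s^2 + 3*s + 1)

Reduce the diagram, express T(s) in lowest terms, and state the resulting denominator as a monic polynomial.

The answer is s^5 + 9*s^4/2 + 5*s^3/6 - 4*s^2/3 - s/2 + 1/6.

Reasoning:
[1] combine W2, W3 in parallel gives (s^3 - 3*s^2 + 5*s - 5)/(4*s^3 + 14*s^2 - 12*s + 2)
[2] cascade W1, (W2+W3), W4 gives (-s^3 + 3*s^2 - 5*s + 5)/(12*s^5 + 54*s^4 + 10*s^3 - 16*s^2 - 6*s + 2)
Step 2 gives the fully reduced T(s), with no common factor left to cancel. The denominator's leading coefficient is 12, so divide each of its coefficients by 12 to get the monic form.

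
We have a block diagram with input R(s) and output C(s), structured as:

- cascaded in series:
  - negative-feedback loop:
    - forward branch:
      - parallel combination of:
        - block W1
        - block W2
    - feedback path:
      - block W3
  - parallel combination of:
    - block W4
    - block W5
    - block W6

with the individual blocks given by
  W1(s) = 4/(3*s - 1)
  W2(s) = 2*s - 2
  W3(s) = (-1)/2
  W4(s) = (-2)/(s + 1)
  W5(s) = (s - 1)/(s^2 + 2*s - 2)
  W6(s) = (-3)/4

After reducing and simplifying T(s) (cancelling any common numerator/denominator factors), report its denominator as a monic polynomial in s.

Reducing step by step:

Step 1. sum the parallel branches W1, W2: (6*s^2 - 8*s + 6)/(3*s - 1)
Step 2. apply the feedback formula to (W1+W2), W3: (-6*s^2 + 8*s - 6)/(3*s^2 - 7*s + 4)
Step 3. sum the parallel branches W4, W5, W6: (-3*s^3 - 13*s^2 - 16*s + 18)/(4*s^3 + 12*s^2 - 8)
Step 4. combine [(W1+W2)/(1+(W1+W2)*W3)], (W4+W5+W6) in series: (9*s^5 + 27*s^4 + 5*s^3 - 79*s^2 + 120*s - 54)/(6*s^5 + 4*s^4 - 34*s^3 + 12*s^2 + 28*s - 16)
That last expression is T(s), already simplified. Scaling its denominator by 1/6 (the reciprocal of the leading coefficient) yields the monic denominator.

Answer: s^5 + 2*s^4/3 - 17*s^3/3 + 2*s^2 + 14*s/3 - 8/3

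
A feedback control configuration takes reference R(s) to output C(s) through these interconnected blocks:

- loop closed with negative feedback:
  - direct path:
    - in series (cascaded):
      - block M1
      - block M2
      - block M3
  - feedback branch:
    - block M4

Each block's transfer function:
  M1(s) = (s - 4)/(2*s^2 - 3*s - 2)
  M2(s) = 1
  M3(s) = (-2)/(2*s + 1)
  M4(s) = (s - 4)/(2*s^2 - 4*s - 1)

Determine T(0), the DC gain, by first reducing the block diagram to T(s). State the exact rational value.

Reducing step by step:

1. combine M1, M2, M3 in series, giving (8 - 2*s)/(4*s^3 - 4*s^2 - 7*s - 2)
2. reduce the feedback loop with forward (M1*M2*M3) and return M4, giving (-4*s^3 + 24*s^2 - 30*s - 8)/(8*s^5 - 24*s^4 - 2*s^3 + 26*s^2 + 31*s - 30)
The step-2 result is T(s). Setting s = 0: T(0) = -8/(-30) = 4/15.

Answer: 4/15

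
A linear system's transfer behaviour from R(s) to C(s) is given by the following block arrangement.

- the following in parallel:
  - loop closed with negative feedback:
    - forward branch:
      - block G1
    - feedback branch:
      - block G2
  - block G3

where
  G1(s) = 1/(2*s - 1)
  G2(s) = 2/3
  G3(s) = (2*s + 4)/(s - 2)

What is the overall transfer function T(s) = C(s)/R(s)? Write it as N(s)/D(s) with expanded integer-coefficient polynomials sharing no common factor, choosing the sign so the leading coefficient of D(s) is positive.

First reduce the diagram to T(s).

Step 1: close the feedback loop around G1, G2: 3/(6*s - 1)
Step 2: add [G1/(1+G1*G2)], G3 (parallel) - this is the overall T(s), already in the required normalized form

Answer: (12*s^2 + 25*s - 10)/(6*s^2 - 13*s + 2)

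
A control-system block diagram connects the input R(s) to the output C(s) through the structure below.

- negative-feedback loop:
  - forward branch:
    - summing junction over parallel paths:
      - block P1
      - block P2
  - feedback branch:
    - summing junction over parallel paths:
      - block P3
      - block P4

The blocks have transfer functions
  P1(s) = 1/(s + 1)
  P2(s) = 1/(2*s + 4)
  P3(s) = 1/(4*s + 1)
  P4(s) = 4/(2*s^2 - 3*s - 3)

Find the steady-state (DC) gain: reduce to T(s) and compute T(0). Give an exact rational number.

Reducing step by step:

Step 1. reduce the parallel group P1, P2 gives (3*s + 5)/(2*s^2 + 6*s + 4)
Step 2. parallel reduction of P3, P4 gives (2*s^2 + 13*s + 1)/(8*s^3 - 10*s^2 - 15*s - 3)
Step 3. feedback reduction of (P1+P2), (P3+P4) gives (24*s^4 + 10*s^3 - 95*s^2 - 84*s - 15)/(16*s^5 + 28*s^4 - 52*s^3 - 87*s^2 - 10*s - 7)
DC gain: substitute s = 0 into T(s) from step 3: T(0) = -15/(-7) = 15/7.

Answer: 15/7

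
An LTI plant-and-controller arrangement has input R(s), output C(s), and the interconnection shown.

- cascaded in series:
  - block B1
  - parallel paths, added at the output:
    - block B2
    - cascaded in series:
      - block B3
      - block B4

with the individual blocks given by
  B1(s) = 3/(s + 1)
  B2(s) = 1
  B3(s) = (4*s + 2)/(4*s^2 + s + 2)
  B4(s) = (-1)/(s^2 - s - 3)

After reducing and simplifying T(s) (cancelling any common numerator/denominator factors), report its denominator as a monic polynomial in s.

Step 1 - combine B3, B4 in series, giving (-4*s - 2)/(4*s^4 - 3*s^3 - 11*s^2 - 5*s - 6)
Step 2 - sum the parallel branches B2, (B3*B4), giving (4*s^4 - 3*s^3 - 11*s^2 - 9*s - 8)/(4*s^4 - 3*s^3 - 11*s^2 - 5*s - 6)
Step 3 - cascade B1, (B2+(B3*B4)), giving (12*s^4 - 9*s^3 - 33*s^2 - 27*s - 24)/(4*s^5 + s^4 - 14*s^3 - 16*s^2 - 11*s - 6)
Step 3 gives the fully reduced T(s), with no common factor left to cancel. The denominator's leading coefficient is 4, so divide each of its coefficients by 4 to get the monic form.

Hence the answer: s^5 + s^4/4 - 7*s^3/2 - 4*s^2 - 11*s/4 - 3/2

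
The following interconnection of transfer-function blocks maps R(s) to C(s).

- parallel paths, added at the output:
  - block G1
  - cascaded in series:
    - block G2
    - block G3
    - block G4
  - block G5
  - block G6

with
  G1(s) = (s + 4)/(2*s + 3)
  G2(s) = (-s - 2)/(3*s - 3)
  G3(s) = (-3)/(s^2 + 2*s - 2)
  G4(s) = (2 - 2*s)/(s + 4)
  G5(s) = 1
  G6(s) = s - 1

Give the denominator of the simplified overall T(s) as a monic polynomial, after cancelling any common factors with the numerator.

First reduce the diagram to T(s).

(1) reduce the series chain G2, G3, G4 gives (-2*s - 4)/(s^3 + 6*s^2 + 6*s - 8)
(2) reduce the parallel group G1, (G2*G3*G4), G5, G6 gives (2*s^5 + 16*s^4 + 40*s^3 + 28*s^2 - 22*s - 44)/(2*s^4 + 15*s^3 + 30*s^2 + 2*s - 24)
T(s) is the step-2 result (common factors already cancelled). Leading coefficient of the denominator: 2. Divide through by 2 for the monic polynomial.

Answer: s^4 + 15*s^3/2 + 15*s^2 + s - 12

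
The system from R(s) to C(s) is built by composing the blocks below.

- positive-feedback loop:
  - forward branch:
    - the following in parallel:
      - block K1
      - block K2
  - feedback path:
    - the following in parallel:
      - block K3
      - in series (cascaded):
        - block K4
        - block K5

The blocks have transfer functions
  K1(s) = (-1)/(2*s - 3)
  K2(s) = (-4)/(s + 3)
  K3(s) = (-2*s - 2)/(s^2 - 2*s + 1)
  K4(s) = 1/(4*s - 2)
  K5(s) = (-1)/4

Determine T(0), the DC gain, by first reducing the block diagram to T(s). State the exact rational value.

[1] parallel reduction of K1, K2 = (9 - 9*s)/(2*s^2 + 3*s - 9)
[2] series reduction of K4, K5 = (-1)/(16*s - 8)
[3] sum the parallel branches K3, (K4*K5) = (-33*s^2 - 14*s + 15)/(16*s^3 - 40*s^2 + 32*s - 8)
[4] collapse the loop ((K1+K2) forward, (K3+(K4*K5)) return) = (-144*s^3 + 360*s^2 - 288*s + 72)/(32*s^4 - 497*s^2 + 114*s + 63)
The step-4 result is T(s). Setting s = 0: T(0) = 72/63 = 8/7.

Therefore the answer is 8/7.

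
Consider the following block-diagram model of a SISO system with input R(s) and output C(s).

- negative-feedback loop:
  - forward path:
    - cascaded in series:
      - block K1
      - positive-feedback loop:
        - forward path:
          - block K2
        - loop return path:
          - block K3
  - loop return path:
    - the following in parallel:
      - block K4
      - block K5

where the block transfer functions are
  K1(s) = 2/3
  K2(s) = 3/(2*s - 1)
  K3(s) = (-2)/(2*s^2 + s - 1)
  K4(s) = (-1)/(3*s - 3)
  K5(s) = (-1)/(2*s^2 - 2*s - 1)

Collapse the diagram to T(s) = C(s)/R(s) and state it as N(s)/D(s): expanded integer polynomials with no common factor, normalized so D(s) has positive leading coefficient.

[1] collapse the loop (K2 forward, K3 return), giving (6*s^2 + 3*s - 3)/(4*s^3 - 3*s + 7)
[2] reduce the series chain K1, [K2/(1-K2*K3)], giving (4*s^2 + 2*s - 2)/(4*s^3 - 3*s + 7)
[3] combine K4, K5 in parallel, giving (-2*s^2 - s + 4)/(6*s^3 - 12*s^2 + 3*s + 3)
[4] reduce the feedback loop with forward (K1*[K2/(1-K2*K3)]) and return (K4+K5), which is the overall transfer function T(s) = C(s)/R(s) in lowest terms

Hence the answer: (24*s^5 - 36*s^4 - 24*s^3 + 42*s^2 - 6)/(24*s^6 - 48*s^5 - 14*s^4 + 82*s^3 - 75*s^2 + 22*s + 13)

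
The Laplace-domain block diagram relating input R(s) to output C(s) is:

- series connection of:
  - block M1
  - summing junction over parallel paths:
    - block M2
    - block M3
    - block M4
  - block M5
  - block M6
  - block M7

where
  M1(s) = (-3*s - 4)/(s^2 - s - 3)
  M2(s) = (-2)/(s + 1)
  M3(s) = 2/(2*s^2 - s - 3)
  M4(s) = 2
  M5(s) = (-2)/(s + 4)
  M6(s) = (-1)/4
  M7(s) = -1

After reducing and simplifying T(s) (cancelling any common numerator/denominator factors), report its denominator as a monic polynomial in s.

The answer is s^5 + 5*s^4/2 - 10*s^3 - 13*s^2 + 33*s/2 + 18.

Reasoning:
Step 1. sum the parallel branches M2, M3, M4 -> (4*s^2 - 6*s + 2)/(2*s^2 - s - 3)
Step 2. combine M1, (M2+M3+M4), M5, M6, M7 in series -> (6*s^3 - s^2 - 9*s + 4)/(2*s^5 + 5*s^4 - 20*s^3 - 26*s^2 + 33*s + 36)
No further cancellation is possible in the step-2 result, so that is T(s). Its denominator becomes monic after dividing by the leading coefficient 2.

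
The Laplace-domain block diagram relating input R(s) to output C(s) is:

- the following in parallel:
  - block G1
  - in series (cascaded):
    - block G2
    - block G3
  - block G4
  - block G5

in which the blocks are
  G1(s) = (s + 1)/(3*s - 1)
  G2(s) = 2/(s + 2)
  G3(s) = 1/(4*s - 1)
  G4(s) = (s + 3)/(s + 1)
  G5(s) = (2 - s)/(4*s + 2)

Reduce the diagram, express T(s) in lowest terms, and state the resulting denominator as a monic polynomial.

First reduce the diagram to T(s).

[1] multiply G2, G3 (series): 2/(4*s^2 + 7*s - 2)
[2] add G1, (G2*G3), G4, G5 (parallel): (52*s^5 + 299*s^4 + 430*s^3 + 19*s^2 - 76*s + 8)/(48*s^5 + 140*s^4 + 74*s^3 - 36*s^2 - 14*s + 4)
No further cancellation is possible in the step-2 result, so that is T(s). Its denominator becomes monic after dividing by the leading coefficient 48.

Answer: s^5 + 35*s^4/12 + 37*s^3/24 - 3*s^2/4 - 7*s/24 + 1/12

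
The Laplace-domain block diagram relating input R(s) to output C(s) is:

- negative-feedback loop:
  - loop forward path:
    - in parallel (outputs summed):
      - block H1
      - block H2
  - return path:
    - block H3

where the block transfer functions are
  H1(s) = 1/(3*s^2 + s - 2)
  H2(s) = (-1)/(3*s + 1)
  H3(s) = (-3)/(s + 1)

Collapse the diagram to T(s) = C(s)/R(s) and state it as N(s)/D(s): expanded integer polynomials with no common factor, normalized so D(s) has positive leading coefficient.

The answer is (-3*s^3 - s^2 + 5*s + 3)/(9*s^4 + 15*s^3 + 10*s^2 - 13*s - 11).

Reasoning:
Step 1 - reduce the parallel group H1, H2 = (-3*s^2 + 2*s + 3)/(9*s^3 + 6*s^2 - 5*s - 2)
Step 2 - feedback reduction of (H1+H2), H3; the result is T(s) itself (integer coefficients, no common factor, positive leading denominator coefficient)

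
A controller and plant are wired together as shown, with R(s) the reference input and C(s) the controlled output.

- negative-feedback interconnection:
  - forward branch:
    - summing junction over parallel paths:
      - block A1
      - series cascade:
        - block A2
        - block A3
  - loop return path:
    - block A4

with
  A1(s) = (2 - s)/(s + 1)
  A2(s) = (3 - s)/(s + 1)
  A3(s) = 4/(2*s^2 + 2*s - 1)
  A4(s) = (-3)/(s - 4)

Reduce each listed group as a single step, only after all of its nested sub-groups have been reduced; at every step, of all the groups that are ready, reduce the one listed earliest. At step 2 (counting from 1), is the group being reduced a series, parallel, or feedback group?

1. series reduction of A2, A3
2. sum the parallel branches A1, (A2*A3)
3. reduce the feedback loop with forward (A1+(A2*A3)) and return A4
Step 2 collapses a parallel group.

Final answer: parallel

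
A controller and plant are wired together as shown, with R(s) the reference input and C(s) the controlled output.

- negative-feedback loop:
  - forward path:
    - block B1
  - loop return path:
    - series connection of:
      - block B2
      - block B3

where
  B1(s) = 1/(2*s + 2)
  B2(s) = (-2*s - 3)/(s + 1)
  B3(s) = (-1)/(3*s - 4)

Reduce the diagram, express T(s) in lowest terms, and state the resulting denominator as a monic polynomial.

The answer is s^3 + 2*s^2/3 - 4*s/3 - 5/6.

Reasoning:
1. cascade B2, B3 = (2*s + 3)/(3*s^2 - s - 4)
2. close the feedback loop around B1, (B2*B3) = (3*s^2 - s - 4)/(6*s^3 + 4*s^2 - 8*s - 5)
T(s) is the step-2 result (common factors already cancelled). Leading coefficient of the denominator: 6. Divide through by 6 for the monic polynomial.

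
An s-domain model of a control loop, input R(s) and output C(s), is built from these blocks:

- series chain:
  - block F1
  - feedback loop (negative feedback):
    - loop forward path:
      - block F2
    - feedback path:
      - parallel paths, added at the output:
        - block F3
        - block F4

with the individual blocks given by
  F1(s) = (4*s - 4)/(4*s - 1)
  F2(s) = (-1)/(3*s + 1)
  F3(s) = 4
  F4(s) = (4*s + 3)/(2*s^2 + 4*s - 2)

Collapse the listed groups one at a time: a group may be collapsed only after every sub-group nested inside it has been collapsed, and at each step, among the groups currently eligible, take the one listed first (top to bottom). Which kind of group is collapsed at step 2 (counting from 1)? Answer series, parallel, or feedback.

Step 1 - sum the parallel branches F3, F4
Step 2 - collapse the loop (F2 forward, (F3+F4) return)
Step 3 - reduce the series chain F1, [F2/(1+F2*(F3+F4))]
Step 2 collapses a feedback group.

Answer: feedback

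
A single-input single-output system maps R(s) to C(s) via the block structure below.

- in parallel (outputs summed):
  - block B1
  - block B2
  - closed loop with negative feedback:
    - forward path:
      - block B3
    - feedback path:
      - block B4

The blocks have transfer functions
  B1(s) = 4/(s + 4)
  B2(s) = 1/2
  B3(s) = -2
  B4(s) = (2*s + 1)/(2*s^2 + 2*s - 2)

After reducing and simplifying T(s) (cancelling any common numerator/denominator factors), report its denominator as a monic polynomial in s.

Step 1. close the feedback loop around B3, B4, giving (-2*s^2 - 2*s + 2)/(s^2 - s - 2)
Step 2. parallel reduction of B1, B2, [B3/(1+B3*B4)], giving (-3*s^3 - 9*s^2 - 26*s - 8)/(2*s^3 + 6*s^2 - 12*s - 16)
Step 2 gives the fully reduced T(s), with no common factor left to cancel. The denominator's leading coefficient is 2, so divide each of its coefficients by 2 to get the monic form.

Final answer: s^3 + 3*s^2 - 6*s - 8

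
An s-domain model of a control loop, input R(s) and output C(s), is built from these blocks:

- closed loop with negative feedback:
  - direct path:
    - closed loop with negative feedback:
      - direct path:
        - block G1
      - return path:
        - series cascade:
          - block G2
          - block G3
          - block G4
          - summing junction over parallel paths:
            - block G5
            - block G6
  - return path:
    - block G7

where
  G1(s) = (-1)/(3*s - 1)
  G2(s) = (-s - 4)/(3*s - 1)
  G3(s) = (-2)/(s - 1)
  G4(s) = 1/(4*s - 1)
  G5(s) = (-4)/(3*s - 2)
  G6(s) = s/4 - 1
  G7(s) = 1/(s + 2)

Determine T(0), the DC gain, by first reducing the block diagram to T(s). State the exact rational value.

Step 1. parallel reduction of G5, G6 -> (3*s^2 - 14*s - 8)/(12*s - 8)
Step 2. series reduction of G2, G3, G4, (G5+G6) -> (3*s^3 - 2*s^2 - 64*s - 32)/(72*s^4 - 162*s^3 + 124*s^2 - 38*s + 4)
Step 3. feedback reduction of G1, (G2*G3*G4*(G5+G6)) -> (-72*s^4 + 162*s^3 - 124*s^2 + 38*s - 4)/(216*s^5 - 558*s^4 + 531*s^3 - 236*s^2 + 114*s + 28)
Step 4. close the feedback loop around [G1/(1+G1*(G2*G3*G4*(G5+G6)))], G7 -> (-72*s^5 + 18*s^4 + 200*s^3 - 210*s^2 + 72*s - 8)/(216*s^6 - 126*s^5 - 657*s^4 + 988*s^3 - 482*s^2 + 294*s + 52)
Evaluating the step-4 result (the overall T(s)) at s = 0 gives T(0) = -8/52 = -2/13.

Final answer: -2/13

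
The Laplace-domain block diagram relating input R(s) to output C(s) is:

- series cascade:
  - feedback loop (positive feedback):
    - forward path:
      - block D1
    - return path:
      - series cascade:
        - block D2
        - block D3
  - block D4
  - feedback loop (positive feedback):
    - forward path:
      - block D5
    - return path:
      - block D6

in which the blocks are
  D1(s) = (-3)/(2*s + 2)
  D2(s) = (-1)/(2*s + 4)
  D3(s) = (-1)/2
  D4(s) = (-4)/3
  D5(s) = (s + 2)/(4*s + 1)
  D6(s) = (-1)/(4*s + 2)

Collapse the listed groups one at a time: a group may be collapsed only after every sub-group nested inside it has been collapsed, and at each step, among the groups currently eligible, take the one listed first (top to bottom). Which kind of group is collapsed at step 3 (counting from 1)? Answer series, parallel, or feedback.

Reducing step by step:

Step 1: multiply D2, D3 (series)
Step 2: feedback reduction of D1, (D2*D3)
Step 3: collapse the loop (D5 forward, D6 return)
Step 4: series reduction of [D1/(1-D1*(D2*D3))], D4, [D5/(1-D5*D6)]
The group at step 3 is a feedback group.

Answer: feedback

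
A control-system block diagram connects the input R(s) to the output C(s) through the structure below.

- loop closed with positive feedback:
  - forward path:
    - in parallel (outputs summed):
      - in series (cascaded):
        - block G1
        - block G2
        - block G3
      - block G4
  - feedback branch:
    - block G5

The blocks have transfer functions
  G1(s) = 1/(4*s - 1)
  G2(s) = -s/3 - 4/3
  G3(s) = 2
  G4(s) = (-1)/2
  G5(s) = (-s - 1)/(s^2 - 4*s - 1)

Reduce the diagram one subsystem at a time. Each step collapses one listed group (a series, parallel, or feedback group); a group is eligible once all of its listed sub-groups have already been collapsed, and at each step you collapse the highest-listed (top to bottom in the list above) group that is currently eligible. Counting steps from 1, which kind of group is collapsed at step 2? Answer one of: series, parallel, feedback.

Answer: parallel

Working:
Step 1. combine G1, G2, G3 in series
Step 2. sum the parallel branches (G1*G2*G3), G4
Step 3. feedback reduction of ((G1*G2*G3)+G4), G5
At step 2 the group reduced is parallel.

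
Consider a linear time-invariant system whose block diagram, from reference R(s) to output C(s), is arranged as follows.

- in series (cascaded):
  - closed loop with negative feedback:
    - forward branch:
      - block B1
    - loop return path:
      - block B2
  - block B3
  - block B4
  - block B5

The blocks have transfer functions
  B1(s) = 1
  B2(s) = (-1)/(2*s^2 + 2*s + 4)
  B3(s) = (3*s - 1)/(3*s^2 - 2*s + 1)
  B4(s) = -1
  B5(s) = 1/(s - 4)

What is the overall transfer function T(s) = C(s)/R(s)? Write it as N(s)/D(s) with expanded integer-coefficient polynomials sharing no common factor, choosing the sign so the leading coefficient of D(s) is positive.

Step 1. apply the feedback formula to B1, B2: (2*s^2 + 2*s + 4)/(2*s^2 + 2*s + 3)
Step 2. multiply [B1/(1+B1*B2)], B3, B4, B5 (series); the result is T(s) itself (integer coefficients, no common factor, positive leading denominator coefficient)

Hence the answer: (-6*s^3 - 4*s^2 - 10*s + 4)/(6*s^5 - 22*s^4 - s^3 - 32*s^2 + 19*s - 12)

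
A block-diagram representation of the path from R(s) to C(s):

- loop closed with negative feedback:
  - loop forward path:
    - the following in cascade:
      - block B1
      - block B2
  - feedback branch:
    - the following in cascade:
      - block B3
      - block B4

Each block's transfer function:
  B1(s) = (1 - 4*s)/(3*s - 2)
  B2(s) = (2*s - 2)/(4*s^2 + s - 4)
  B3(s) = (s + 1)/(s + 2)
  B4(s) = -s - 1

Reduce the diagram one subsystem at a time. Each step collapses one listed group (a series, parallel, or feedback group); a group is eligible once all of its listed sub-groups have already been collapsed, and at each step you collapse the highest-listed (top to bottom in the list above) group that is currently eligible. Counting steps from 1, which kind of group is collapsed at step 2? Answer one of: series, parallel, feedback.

Step 1: series reduction of B1, B2
Step 2: cascade B3, B4
Step 3: feedback reduction of (B1*B2), (B3*B4)
The group at step 2 is a series group.

Hence the answer: series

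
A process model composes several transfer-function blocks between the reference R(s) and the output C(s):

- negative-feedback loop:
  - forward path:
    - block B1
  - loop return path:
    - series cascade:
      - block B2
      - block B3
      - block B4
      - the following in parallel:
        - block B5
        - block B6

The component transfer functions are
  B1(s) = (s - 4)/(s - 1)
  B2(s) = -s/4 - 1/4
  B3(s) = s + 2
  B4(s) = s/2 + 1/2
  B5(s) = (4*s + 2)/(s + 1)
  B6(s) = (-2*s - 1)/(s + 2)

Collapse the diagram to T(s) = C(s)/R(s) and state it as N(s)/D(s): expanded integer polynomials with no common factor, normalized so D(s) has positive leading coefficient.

(1) add B5, B6 (parallel) gives (2*s^2 + 7*s + 3)/(s^2 + 3*s + 2)
(2) cascade B2, B3, B4, (B5+B6) gives -s^3/4 - 9*s^2/8 - 5*s/4 - 3/8
(3) apply the feedback formula to B1, (B2*B3*B4*(B5+B6)) - this is the overall T(s), already in the required normalized form

Final answer: (32 - 8*s)/(2*s^4 + s^3 - 26*s^2 - 45*s - 4)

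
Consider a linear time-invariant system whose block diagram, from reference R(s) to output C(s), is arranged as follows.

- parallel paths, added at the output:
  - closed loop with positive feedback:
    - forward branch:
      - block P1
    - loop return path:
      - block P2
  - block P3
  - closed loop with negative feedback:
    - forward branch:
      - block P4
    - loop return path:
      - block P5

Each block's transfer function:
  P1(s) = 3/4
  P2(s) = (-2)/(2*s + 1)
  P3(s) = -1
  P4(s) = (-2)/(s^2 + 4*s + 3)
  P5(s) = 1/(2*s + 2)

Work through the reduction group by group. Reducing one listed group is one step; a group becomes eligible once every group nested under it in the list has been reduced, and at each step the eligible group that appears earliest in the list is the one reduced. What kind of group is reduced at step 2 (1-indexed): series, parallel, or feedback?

1. feedback reduction of P1, P2
2. close the feedback loop around P4, P5
3. add [P1/(1-P1*P2)], P3, [P4/(1+P4*P5)] (parallel)
At step 2 the group reduced is feedback.

Final answer: feedback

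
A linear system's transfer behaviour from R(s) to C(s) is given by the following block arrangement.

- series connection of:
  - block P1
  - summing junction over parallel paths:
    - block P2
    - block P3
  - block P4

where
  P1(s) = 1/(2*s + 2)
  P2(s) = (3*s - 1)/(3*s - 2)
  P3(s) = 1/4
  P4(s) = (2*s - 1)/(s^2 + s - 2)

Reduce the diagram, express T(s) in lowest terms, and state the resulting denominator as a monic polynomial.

Reducing step by step:

Step 1 - sum the parallel branches P2, P3 -> (15*s - 6)/(12*s - 8)
Step 2 - series reduction of P1, (P2+P3), P4 -> (30*s^2 - 27*s + 6)/(24*s^4 + 32*s^3 - 56*s^2 - 32*s + 32)
No further cancellation is possible in the step-2 result, so that is T(s). Its denominator becomes monic after dividing by the leading coefficient 24.

Answer: s^4 + 4*s^3/3 - 7*s^2/3 - 4*s/3 + 4/3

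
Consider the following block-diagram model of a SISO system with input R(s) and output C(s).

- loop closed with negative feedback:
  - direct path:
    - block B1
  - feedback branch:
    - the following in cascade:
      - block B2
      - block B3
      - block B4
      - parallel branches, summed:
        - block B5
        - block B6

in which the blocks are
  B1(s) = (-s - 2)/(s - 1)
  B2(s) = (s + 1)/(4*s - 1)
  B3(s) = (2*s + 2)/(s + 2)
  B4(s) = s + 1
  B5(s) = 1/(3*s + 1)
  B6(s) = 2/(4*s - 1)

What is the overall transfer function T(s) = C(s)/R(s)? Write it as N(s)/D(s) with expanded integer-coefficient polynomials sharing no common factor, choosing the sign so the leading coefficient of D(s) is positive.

First reduce the diagram to T(s).

Step 1 - reduce the parallel group B5, B6 gives (10*s + 1)/(12*s^2 + s - 1)
Step 2 - series reduction of B2, B3, B4, (B5+B6) gives (20*s^4 + 62*s^3 + 66*s^2 + 26*s + 2)/(48*s^4 + 88*s^3 - 21*s^2 - 9*s + 2)
Step 3 - apply the feedback formula to B1, (B2*B3*B4*(B5+B6)) - this is the overall T(s), already in the required normalized form

Answer: (-48*s^4 - 88*s^3 + 21*s^2 + 9*s - 2)/(28*s^4 - 118*s^3 - 63*s^2 - 20*s - 3)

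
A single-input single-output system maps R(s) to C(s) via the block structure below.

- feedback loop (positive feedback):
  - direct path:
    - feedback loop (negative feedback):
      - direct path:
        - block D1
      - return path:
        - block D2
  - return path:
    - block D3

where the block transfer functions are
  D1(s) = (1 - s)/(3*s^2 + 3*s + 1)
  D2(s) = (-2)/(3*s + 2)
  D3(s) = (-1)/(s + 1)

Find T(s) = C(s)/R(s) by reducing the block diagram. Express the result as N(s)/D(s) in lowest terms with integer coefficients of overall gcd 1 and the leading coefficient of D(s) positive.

First reduce the diagram to T(s).

Step 1 - close the feedback loop around D1, D2; result (-3*s^2 + s + 2)/(9*s^3 + 15*s^2 + 11*s)
Step 2 - reduce the feedback loop with forward [D1/(1+D1*D2)] and return D3; the result is T(s) itself (integer coefficients, no common factor, positive leading denominator coefficient)

Answer: (-3*s^3 - 2*s^2 + 3*s + 2)/(9*s^4 + 24*s^3 + 23*s^2 + 12*s + 2)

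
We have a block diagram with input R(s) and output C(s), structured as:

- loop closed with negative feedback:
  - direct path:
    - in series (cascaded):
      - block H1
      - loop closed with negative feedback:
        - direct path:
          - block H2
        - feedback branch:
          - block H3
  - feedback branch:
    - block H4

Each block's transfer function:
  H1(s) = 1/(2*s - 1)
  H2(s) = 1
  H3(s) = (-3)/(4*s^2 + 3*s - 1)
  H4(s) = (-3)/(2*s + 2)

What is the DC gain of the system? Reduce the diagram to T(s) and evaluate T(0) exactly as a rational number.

Step 1: collapse the loop (H2 forward, H3 return); result (4*s^2 + 3*s - 1)/(4*s^2 + 3*s - 4)
Step 2: multiply H1, [H2/(1+H2*H3)] (series); result (4*s^2 + 3*s - 1)/(8*s^3 + 2*s^2 - 11*s + 4)
Step 3: feedback reduction of (H1*[H2/(1+H2*H3)]), H4; result (8*s^2 + 6*s - 2)/(16*s^3 + 4*s^2 - 34*s + 11)
DC gain: substitute s = 0 into T(s) from step 3: T(0) = -2/11.

Answer: -2/11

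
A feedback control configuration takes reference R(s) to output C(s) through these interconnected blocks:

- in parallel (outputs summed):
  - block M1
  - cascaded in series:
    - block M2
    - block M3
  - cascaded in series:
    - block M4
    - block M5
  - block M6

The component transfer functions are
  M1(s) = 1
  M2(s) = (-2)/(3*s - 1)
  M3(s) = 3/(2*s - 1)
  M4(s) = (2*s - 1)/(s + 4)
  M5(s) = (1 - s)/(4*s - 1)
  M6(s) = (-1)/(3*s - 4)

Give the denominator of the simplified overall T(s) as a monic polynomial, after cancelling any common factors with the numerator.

Step 1. series reduction of M2, M3 = (-6)/(6*s^2 - 5*s + 1)
Step 2. reduce the series chain M4, M5 = (-2*s^2 + 3*s - 1)/(4*s^2 + 15*s - 4)
Step 3. reduce the parallel group M1, (M2*M3), (M4*M5), M6 = (36*s^5 + 222*s^4 - 888*s^3 + 522*s^2 + 210*s - 72)/(72*s^5 + 114*s^4 - 565*s^3 + 485*s^2 - 152*s + 16)
T(s) is the step-3 result (common factors already cancelled). Leading coefficient of the denominator: 72. Divide through by 72 for the monic polynomial.

Hence the answer: s^5 + 19*s^4/12 - 565*s^3/72 + 485*s^2/72 - 19*s/9 + 2/9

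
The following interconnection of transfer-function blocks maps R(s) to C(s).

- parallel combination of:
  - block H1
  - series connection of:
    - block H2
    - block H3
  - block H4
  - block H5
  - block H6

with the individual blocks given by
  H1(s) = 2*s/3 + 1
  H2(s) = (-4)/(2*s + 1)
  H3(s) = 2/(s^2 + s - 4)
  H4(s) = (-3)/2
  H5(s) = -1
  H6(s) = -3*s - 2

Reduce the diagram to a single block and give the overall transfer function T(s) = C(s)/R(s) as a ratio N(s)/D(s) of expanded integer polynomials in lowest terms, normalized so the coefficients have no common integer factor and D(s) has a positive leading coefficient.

Step 1 - reduce the series chain H2, H3 = (-8)/(2*s^3 + 3*s^2 - 7*s - 4)
Step 2 - reduce the parallel group H1, (H2*H3), H4, H5, H6; the result is T(s) itself (integer coefficients, no common factor, positive leading denominator coefficient)

Therefore the answer is (-28*s^4 - 84*s^3 + 35*s^2 + 203*s + 36)/(12*s^3 + 18*s^2 - 42*s - 24).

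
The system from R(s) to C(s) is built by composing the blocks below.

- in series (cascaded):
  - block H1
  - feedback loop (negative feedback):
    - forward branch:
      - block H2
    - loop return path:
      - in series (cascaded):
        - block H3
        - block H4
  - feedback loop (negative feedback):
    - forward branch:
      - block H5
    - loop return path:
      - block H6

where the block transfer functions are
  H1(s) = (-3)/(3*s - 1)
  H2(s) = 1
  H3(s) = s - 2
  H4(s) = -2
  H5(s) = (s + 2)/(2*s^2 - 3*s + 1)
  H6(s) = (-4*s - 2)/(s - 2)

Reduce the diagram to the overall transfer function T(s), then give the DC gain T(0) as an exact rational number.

(1) cascade H3, H4, giving 4 - 2*s
(2) reduce the feedback loop with forward H2 and return (H3*H4), giving (-1)/(2*s - 5)
(3) collapse the loop (H5 forward, H6 return), giving (s^2 - 4)/(2*s^3 - 11*s^2 - 3*s - 6)
(4) cascade H1, [H2/(1+H2*(H3*H4))], [H5/(1+H5*H6)], giving (3*s^2 - 12)/(12*s^5 - 100*s^4 + 179*s^3 - 40*s^2 + 87*s - 30)
Step 4 gives the overall T(s). Then T(0) = -12/(-30) = 2/5.

Answer: 2/5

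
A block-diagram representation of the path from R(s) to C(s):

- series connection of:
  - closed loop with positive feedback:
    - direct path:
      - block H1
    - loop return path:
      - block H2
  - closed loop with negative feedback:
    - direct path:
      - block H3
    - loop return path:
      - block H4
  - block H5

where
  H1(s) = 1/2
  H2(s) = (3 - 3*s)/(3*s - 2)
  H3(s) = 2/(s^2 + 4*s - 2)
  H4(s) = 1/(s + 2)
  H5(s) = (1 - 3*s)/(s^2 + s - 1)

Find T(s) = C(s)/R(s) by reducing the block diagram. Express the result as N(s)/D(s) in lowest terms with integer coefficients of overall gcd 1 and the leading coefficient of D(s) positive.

Answer: (-18*s^3 - 18*s^2 + 32*s - 8)/(9*s^6 + 56*s^5 + 50*s^4 - 95*s^3 - 58*s^2 + 74*s - 14)

Working:
Step 1. collapse the loop (H1 forward, H2 return) = (3*s - 2)/(9*s - 7)
Step 2. feedback reduction of H3, H4 = (2*s + 4)/(s^3 + 6*s^2 + 6*s - 2)
Step 3. series reduction of [H1/(1-H1*H2)], [H3/(1+H3*H4)], H5 - this is the overall T(s), already in the required normalized form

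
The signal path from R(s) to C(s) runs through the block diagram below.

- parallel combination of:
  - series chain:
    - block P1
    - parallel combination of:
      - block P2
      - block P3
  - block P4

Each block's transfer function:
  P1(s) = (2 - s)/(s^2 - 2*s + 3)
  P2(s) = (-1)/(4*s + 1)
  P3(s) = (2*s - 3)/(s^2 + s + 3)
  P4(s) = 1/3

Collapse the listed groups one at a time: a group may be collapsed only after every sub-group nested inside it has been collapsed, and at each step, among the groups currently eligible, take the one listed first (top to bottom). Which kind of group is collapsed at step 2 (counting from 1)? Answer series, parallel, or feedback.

(1) combine P2, P3 in parallel
(2) combine P1, (P2+P3) in series
(3) add (P1*(P2+P3)), P4 (parallel)
Step 2: series.

Final answer: series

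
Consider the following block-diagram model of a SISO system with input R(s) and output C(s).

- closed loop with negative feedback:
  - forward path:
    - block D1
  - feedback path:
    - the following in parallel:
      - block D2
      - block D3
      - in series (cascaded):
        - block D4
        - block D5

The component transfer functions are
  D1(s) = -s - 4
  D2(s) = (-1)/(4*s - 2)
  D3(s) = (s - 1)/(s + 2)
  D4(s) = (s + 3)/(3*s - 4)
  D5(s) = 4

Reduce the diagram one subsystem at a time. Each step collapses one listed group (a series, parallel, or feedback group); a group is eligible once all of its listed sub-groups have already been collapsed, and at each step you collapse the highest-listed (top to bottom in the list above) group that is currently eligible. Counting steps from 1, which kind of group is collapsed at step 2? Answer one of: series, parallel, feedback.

The answer is parallel.

Reasoning:
(1) cascade D4, D5
(2) sum the parallel branches D2, D3, (D4*D5)
(3) apply the feedback formula to D1, (D2+D3+(D4*D5))
Step 2 collapses a parallel group.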